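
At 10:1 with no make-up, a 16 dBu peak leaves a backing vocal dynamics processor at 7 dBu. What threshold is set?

Let T be the threshold. Output overshoot = (input overshoot)/R, so 7 − T = (16 − T)/10.
10·(7 − T) = 16 − T → 9·T = 70 − 16 = 54.
T = 54/9 = 6 dBu.

6 dBu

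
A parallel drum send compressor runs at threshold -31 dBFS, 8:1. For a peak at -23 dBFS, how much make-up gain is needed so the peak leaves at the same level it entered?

Overshoot 8 dB → 8/8 = 1 dB after compression, so the compressed level is -31 + 1 = -30 dBFS.
Make-up = target − compressed = -23 − (-30) = 7 dB.

7 dB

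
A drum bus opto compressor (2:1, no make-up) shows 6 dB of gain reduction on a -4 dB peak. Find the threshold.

Let T be the threshold. Output overshoot = (input overshoot)/R, so -10 − T = (-4 − T)/2.
2·(-10 − T) = -4 − T → 1·T = -20 − (-4) = -16.
T = -16/1 = -16 dB.

-16 dB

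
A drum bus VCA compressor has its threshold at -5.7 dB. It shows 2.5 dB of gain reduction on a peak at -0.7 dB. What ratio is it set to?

2:1

Input overshoot = -0.7 − (-5.7) = 5 dB.
Output overshoot = 5 − 2.5 = 2.5 dB.
Ratio = input overshoot / output overshoot = 5 / 2.5 = 2.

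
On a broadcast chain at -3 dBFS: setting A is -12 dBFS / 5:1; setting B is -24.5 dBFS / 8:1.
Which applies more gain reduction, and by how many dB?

A: 9 dB over, compressed to 1.8 dB over, so 7.2 dB of GR.
B: 21.5 dB over, compressed to 2.6875 dB over, so 18.8125 dB of GR.
B reduces 11.6125 dB more.

B, by 11.6125 dB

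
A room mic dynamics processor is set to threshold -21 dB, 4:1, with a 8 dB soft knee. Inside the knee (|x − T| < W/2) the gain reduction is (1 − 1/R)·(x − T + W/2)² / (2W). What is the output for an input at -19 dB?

-20.6875 dB

x − T + W/2 = -19 − (-21) + 4 = 6.
GR = (1 − 1/4) × 6² / 16 = 0.75 × 36 / 16 = 1.6875 dB.
Output = -19 − 1.6875 = -20.6875 dB.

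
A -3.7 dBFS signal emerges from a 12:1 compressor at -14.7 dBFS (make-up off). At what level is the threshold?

Gain reduction = -3.7 − (-14.7) = 11 dB; output overshoot = GR / (R − 1) = 11 / 11 = 1 dB.
Threshold = output − output overshoot = -14.7 − 1 = -15.7 dBFS.

-15.7 dBFS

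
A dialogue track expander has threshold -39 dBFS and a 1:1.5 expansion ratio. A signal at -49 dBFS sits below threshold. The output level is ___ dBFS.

-54 dBFS

Undershoot = (-39) − (-49) = 10 dB.
At 1:1.5, that expands to 15 dB under threshold.
Output = -39 − 15 = -54 dBFS.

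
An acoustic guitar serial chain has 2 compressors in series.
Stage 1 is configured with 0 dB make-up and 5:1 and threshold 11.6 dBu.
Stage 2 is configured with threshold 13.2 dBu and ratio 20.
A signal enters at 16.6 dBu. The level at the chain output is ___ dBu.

12.6 dBu

Stage 1: 5 dB above 11.6 dBu, reduced 5:1 to 1 dB above → 12.6 dBu.
Stage 2: below threshold (12.6 ≤ 13.2); passes unchanged; output 12.6 dBu.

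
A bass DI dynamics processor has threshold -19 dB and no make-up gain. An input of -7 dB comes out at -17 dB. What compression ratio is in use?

6:1

Input overshoot = -7 − (-19) = 12 dB; output overshoot = -17 − (-19) = 2 dB.
Ratio = 12 / 2 = 6.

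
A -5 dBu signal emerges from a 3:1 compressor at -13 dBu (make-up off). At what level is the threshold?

-17 dBu

Gain reduction = -5 − (-13) = 8 dB; output overshoot = GR / (R − 1) = 8 / 2 = 4 dB.
Threshold = output − output overshoot = -13 − 4 = -17 dBu.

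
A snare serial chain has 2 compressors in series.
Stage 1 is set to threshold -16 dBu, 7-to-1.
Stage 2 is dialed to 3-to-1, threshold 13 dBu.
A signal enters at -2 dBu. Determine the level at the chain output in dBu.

Stage 1: overshoot 14 dB → 14/7 = 2 dB → -14 dBu.
Stage 2: -14 dBu is at or below the 13 dBu threshold — no compression; output -14 dBu.

-14 dBu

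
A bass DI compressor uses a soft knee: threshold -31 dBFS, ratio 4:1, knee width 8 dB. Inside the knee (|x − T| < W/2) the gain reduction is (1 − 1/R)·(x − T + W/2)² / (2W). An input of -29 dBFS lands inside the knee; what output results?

x − T + W/2 = -29 − (-31) + 4 = 6.
GR = (1 − 1/4) × 6² / 16 = 0.75 × 36 / 16 = 1.6875 dB.
Output = -29 − 1.6875 = -30.6875 dBFS.

-30.6875 dBFS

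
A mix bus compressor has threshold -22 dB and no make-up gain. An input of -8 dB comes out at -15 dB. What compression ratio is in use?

2:1

Input overshoot = -8 − (-22) = 14 dB; output overshoot = -15 − (-22) = 7 dB.
Ratio = 14 / 7 = 2.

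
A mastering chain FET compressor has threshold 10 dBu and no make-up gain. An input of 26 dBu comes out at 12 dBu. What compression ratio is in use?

Input overshoot = 26 − 10 = 16 dB; output overshoot = 12 − 10 = 2 dB.
Ratio = 16 / 2 = 8.

8:1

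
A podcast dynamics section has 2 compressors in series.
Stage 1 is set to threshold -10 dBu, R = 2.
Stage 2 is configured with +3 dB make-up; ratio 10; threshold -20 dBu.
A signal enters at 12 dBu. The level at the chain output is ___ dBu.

Stage 1: overshoot 22 dB → 22/2 = 11 dB → 1 dBu.
Stage 2: overshoot 21 dB → 21/10 = 2.1 dB → -17.9 dBu; +3 dB make-up → -14.9 dBu.

-14.9 dBu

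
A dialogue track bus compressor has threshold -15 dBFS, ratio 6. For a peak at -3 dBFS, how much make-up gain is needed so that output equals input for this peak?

10 dB

Without make-up, output = threshold + overshoot/6 = -15 + 2 = -13 dBFS.
Gap to target: 10 dB.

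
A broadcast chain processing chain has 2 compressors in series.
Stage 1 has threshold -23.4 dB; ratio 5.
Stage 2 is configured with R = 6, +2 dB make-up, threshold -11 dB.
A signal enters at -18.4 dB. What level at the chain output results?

Stage 1: overshoot 5 dB → 5/5 = 1 dB → -22.4 dB.
Stage 2: -22.4 dB is at or below the -11 dB threshold — no compression; make-up brings it to -20.4 dB.

-20.4 dB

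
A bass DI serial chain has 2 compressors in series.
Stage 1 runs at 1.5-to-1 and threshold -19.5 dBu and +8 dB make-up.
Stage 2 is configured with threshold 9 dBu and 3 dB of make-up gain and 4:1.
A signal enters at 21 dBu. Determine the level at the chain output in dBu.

Stage 1: 40.5 dB above -19.5 dBu, reduced 1.5:1 to 27 dB above → 7.5 dBu; +8 dB make-up → 15.5 dBu.
Stage 2: overshoot 6.5 dB → 6.5/4 = 1.625 dB → 10.625 dBu; +3 dB make-up → 13.625 dBu.

13.625 dBu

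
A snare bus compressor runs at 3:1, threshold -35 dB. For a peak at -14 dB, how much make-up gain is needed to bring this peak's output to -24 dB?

4 dB

Without make-up, output = threshold + overshoot/3 = -35 + 7 = -28 dB.
Gap to target: 4 dB.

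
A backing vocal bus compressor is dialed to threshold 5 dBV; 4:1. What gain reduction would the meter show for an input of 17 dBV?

9 dB

17 dBV exceeds the threshold by 12 dB.
After 4:1 compression the overshoot becomes 12/4 = 3 dB.
Gain reduction = 12 − 3 = 9 dB.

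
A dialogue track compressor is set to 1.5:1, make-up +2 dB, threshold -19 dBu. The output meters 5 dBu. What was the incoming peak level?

Remove make-up: 5 − 2 = 3 dBu.
The compressed level sits 3 − (-19) = 22 dB over threshold.
Input overshoot = R × output overshoot = 33 dB → input = -19 + 33 = 14 dBu.

14 dBu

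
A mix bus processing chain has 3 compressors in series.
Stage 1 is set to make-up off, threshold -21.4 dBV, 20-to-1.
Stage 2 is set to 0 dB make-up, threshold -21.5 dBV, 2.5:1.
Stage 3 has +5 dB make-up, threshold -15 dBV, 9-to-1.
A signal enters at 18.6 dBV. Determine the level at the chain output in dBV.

-15.66 dBV

Stage 1: overshoot 40 dB → 40/20 = 2 dB → -19.4 dBV.
Stage 2: -19.4 dBV is 2.1 dB over -21.5 dBV; at 2.5:1 that becomes 0.84 dB over, giving -20.66 dBV.
Stage 3: below threshold (-20.66 ≤ -15); passes unchanged; make-up brings it to -15.66 dBV.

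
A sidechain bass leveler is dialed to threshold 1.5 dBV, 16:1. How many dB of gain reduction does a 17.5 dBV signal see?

15 dB

Overshoot = 17.5 − 1.5 = 16 dB.
After 16:1 compression the overshoot becomes 16/16 = 1 dB.
So the signal is attenuated by 16 − 1 = 15 dB.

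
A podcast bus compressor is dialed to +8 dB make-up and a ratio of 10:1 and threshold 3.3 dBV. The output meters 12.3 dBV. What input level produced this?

Remove make-up: 12.3 − 8 = 4.3 dBV.
Post-compression overshoot = 4.3 − 3.3 = 1 dB.
Input overshoot = R × output overshoot = 10 dB → input = 3.3 + 10 = 13.3 dBV.

13.3 dBV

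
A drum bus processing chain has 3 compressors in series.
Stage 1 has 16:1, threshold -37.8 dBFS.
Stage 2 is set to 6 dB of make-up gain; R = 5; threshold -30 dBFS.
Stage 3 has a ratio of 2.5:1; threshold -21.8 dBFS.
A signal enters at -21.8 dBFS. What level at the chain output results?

-30.8 dBFS

Stage 1: -21.8 dBFS is 16 dB over -37.8 dBFS; at 16:1 that becomes 1 dB over, giving -36.8 dBFS.
Stage 2: -36.8 dBFS ≤ -30 dBFS, so stage 2 doesn't engage; make-up brings it to -30.8 dBFS.
Stage 3: -30.8 dBFS ≤ -21.8 dBFS, so stage 3 doesn't engage; output -30.8 dBFS.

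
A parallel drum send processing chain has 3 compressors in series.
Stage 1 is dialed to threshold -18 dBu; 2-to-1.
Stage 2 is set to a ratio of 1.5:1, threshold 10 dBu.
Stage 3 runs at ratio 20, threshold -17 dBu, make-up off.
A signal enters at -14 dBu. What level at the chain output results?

Stage 1: 4 dB above -18 dBu, reduced 2:1 to 2 dB above → -16 dBu.
Stage 2: -16 dBu ≤ 10 dBu, so stage 2 doesn't engage; output -16 dBu.
Stage 3: -16 dBu is 1 dB over -17 dBu; at 20:1 that becomes 0.05 dB over, giving -16.95 dBu.

-16.95 dBu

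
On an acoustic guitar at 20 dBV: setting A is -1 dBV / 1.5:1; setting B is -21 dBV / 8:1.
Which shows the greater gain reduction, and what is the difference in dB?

A: overshoot 21 dB → output overshoot 14 dB → GR 7 dB.
B: overshoot 41 dB → output overshoot 5.125 dB → GR 35.875 dB.
B reduces 28.875 dB more.

B, by 28.875 dB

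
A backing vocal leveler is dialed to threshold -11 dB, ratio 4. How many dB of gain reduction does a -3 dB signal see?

6 dB

-3 dB exceeds the threshold by 8 dB.
A 4:1 ratio leaves 2 dB of that excess.
So the signal is attenuated by 8 − 2 = 6 dB.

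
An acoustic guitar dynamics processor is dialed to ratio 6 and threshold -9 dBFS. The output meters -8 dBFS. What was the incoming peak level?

The compressed level sits -8 − (-9) = 1 dB over threshold.
Input overshoot = R × output overshoot = 6 dB → input = -9 + 6 = -3 dBFS.

-3 dBFS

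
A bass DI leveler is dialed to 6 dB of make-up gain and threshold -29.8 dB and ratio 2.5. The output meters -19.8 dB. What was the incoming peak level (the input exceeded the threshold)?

Stripping the +6 dB make-up gives -25.8 dB at the gain stage.
Post-compression overshoot = -25.8 − (-29.8) = 4 dB.
Undo the ratio: input overshoot = 4 × 2.5 = 10 dB, giving input = -19.8 dB.

-19.8 dB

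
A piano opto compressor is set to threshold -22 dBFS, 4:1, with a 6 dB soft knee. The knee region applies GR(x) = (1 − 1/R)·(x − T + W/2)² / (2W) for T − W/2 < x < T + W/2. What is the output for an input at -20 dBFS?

-21.5625 dBFS

x − T + W/2 = -20 − (-22) + 3 = 5.
GR = (1 − 1/4) × 5² / 12 = 0.75 × 25 / 12 = 1.5625 dB.
Output = -20 − 1.5625 = -21.5625 dBFS.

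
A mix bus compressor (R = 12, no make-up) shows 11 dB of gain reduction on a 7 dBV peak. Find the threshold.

Input is 12 dB above T (since output overshoot × R = input overshoot: (-4 − T)·12 = 7 − T gives T = -5 dBV).
Check: -5 + (7 − (-5))/12 = -5 + 1 = -4 dBV. ✓

-5 dBV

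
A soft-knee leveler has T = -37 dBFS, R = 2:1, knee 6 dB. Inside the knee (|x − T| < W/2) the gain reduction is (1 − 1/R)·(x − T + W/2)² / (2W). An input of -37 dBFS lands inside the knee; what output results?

x − T + W/2 = -37 − (-37) + 3 = 3.
GR = (1 − 1/2) × 3² / 12 = 0.5 × 9 / 12 = 0.375 dB.
Output = -37 − 0.375 = -37.375 dBFS.

-37.375 dBFS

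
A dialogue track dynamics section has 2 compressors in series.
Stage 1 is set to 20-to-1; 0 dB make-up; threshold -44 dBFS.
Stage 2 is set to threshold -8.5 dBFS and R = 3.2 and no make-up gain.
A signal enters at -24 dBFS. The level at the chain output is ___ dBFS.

Stage 1: overshoot 20 dB → 20/20 = 1 dB → -43 dBFS.
Stage 2: below threshold (-43 ≤ -8.5); passes unchanged; output -43 dBFS.

-43 dBFS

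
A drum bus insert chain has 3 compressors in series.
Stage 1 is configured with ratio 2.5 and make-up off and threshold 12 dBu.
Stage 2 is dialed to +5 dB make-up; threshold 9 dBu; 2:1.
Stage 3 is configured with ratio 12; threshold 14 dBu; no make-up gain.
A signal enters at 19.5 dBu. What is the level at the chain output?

Stage 1: overshoot 7.5 dB → 7.5/2.5 = 3 dB → 15 dBu.
Stage 2: overshoot 6 dB → 6/2 = 3 dB → 12 dBu; +5 dB make-up → 17 dBu.
Stage 3: overshoot 3 dB → 3/12 = 0.25 dB → 14.25 dBu.

14.25 dBu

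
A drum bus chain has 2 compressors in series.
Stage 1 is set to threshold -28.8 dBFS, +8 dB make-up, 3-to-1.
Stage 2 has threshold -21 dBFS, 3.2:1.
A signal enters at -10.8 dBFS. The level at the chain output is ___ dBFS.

-19.0625 dBFS

Stage 1: 18 dB above -28.8 dBFS, reduced 3:1 to 6 dB above → -22.8 dBFS; +8 dB make-up → -14.8 dBFS.
Stage 2: -14.8 dBFS is 6.2 dB over -21 dBFS; at 3.2:1 that becomes 1.9375 dB over, giving -19.0625 dBFS.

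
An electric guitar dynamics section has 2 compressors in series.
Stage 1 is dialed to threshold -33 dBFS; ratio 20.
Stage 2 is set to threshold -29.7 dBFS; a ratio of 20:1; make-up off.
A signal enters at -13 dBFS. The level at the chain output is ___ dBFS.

Stage 1: -13 dBFS is 20 dB over -33 dBFS; at 20:1 that becomes 1 dB over, giving -32 dBFS.
Stage 2: below threshold (-32 ≤ -29.7); passes unchanged; output -32 dBFS.

-32 dBFS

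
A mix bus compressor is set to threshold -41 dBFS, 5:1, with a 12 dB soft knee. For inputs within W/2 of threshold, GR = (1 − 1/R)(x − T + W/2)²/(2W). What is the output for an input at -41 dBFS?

x − T + W/2 = -41 − (-41) + 6 = 6.
GR = (1 − 1/5) × 6² / 24 = 0.8 × 36 / 24 = 1.2 dB.
Output = -41 − 1.2 = -42.2 dBFS.

-42.2 dBFS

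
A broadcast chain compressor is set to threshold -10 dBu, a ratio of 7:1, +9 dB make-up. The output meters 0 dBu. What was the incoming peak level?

-3 dBu

Remove make-up: 0 − 9 = -9 dBu.
That's 1 dB above the -10 dBu threshold.
Before 7:1 compression the overshoot was 1 × 7 = 7 dB, so input = -10 + 7 = -3 dBu.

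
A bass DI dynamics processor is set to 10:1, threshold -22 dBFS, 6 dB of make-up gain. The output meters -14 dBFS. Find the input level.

-2 dBFS

Remove make-up: -14 − 6 = -20 dBFS.
The compressed level sits -20 − (-22) = 2 dB over threshold.
Before 10:1 compression the overshoot was 2 × 10 = 20 dB, so input = -22 + 20 = -2 dBFS.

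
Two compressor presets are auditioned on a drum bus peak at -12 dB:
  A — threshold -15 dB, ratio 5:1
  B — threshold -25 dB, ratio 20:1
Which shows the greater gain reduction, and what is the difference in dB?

A: overshoot 3 dB → output overshoot 0.6 dB → GR 2.4 dB.
B: overshoot 13 dB → output overshoot 0.65 dB → GR 12.35 dB.
B reduces 9.95 dB more.

B, by 9.95 dB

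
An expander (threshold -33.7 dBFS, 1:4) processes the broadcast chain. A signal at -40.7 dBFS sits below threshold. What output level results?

-61.7 dBFS

Undershoot = (-33.7) − (-40.7) = 7 dB.
At 1:4, that expands to 28 dB under threshold.
Output = -33.7 − 28 = -61.7 dBFS.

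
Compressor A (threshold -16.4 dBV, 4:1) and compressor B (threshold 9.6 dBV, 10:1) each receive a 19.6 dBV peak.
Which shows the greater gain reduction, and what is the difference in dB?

A, by 18 dB

A: overshoot 36 dB → output overshoot 9 dB → GR 27 dB.
B: overshoot 10 dB → output overshoot 1 dB → GR 9 dB.
Difference: 18 dB in favour of A.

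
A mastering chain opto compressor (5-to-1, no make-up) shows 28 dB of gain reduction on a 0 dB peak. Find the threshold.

-35 dB

Gain reduction = 0 − (-28) = 28 dB; output overshoot = GR / (R − 1) = 28 / 4 = 7 dB.
Threshold = output − output overshoot = -28 − 7 = -35 dB.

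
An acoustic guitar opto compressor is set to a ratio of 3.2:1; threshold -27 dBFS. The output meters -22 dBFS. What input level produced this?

The compressed level sits -22 − (-27) = 5 dB over threshold.
Undo the ratio: input overshoot = 5 × 3.2 = 16 dB, giving input = -11 dBFS.

-11 dBFS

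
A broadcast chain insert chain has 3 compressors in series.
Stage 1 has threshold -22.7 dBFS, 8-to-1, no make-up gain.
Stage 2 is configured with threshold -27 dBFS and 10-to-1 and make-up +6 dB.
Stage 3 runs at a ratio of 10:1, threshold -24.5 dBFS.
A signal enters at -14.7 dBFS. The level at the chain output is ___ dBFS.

-24.097 dBFS

Stage 1: -14.7 dBFS is 8 dB over -22.7 dBFS; at 8:1 that becomes 1 dB over, giving -21.7 dBFS.
Stage 2: 5.3 dB above -27 dBFS, reduced 10:1 to 0.53 dB above → -26.47 dBFS; +6 dB make-up → -20.47 dBFS.
Stage 3: 4.03 dB above -24.5 dBFS, reduced 10:1 to 0.403 dB above → -24.097 dBFS.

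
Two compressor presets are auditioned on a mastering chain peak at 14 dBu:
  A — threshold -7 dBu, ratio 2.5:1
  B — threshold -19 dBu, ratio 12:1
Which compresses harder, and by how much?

B, by 17.65 dB

A: GR = 21 − 21/2.5 = 12.6 dB.
B: GR = 33 − 33/12 = 30.25 dB.
Difference: 17.65 dB in favour of B.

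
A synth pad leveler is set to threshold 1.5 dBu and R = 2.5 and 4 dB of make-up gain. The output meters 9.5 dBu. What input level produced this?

Remove make-up: 9.5 − 4 = 5.5 dBu.
Post-compression overshoot = 5.5 − 1.5 = 4 dB.
Before 2.5:1 compression the overshoot was 4 × 2.5 = 10 dB, so input = 1.5 + 10 = 11.5 dBu.

11.5 dBu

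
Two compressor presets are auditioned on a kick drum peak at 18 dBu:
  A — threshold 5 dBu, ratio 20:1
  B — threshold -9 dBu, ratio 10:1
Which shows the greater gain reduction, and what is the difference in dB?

A: overshoot 13 dB → output overshoot 0.65 dB → GR 12.35 dB.
B: overshoot 27 dB → output overshoot 2.7 dB → GR 24.3 dB.
B reduces 11.95 dB more.

B, by 11.95 dB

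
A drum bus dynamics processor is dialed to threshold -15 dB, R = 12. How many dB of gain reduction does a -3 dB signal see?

Overshoot = -3 − (-15) = 12 dB.
After 12:1 compression the overshoot becomes 12/12 = 1 dB.
GR = overshoot in − overshoot out = 12 − 1 = 11 dB.

11 dB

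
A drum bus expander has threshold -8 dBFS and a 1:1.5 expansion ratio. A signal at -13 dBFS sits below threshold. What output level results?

-15.5 dBFS

Below threshold, a 1:1.5 expander applies gain = (1.5−1)×(T − x) of attenuation.
(1.5−1) × 5 = 2.5 dB, so output = -13 − 2.5 = -15.5 dBFS.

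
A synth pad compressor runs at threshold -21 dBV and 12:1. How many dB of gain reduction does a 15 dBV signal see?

The signal is 36 dB above threshold.
After 12:1 compression the overshoot becomes 36/12 = 3 dB.
So the signal is attenuated by 36 − 3 = 33 dB.

33 dB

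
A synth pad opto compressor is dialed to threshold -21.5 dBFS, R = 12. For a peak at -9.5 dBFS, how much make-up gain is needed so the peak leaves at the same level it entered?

Overshoot 12 dB → 12/12 = 1 dB after compression, so the compressed level is -21.5 + 1 = -20.5 dBFS.
Make-up = target − compressed = -9.5 − (-20.5) = 11 dB.

11 dB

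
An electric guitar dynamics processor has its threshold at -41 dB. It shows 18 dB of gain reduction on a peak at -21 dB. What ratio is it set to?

10:1

Input overshoot = -21 − (-41) = 20 dB.
Output overshoot = 20 − 18 = 2 dB.
Ratio = input overshoot / output overshoot = 20 / 2 = 10.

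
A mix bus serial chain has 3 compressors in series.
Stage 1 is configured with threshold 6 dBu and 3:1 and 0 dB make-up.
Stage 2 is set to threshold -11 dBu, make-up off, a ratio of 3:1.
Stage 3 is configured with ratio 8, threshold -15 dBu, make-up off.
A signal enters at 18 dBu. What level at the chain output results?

Stage 1: overshoot 12 dB → 12/3 = 4 dB → 10 dBu.
Stage 2: overshoot 21 dB → 21/3 = 7 dB → -4 dBu.
Stage 3: overshoot 11 dB → 11/8 = 1.375 dB → -13.625 dBu.

-13.625 dBu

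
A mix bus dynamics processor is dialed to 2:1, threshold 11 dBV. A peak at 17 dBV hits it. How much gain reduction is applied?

3 dB

Overshoot = 17 − 11 = 6 dB.
After 2:1 compression the overshoot becomes 6/2 = 3 dB.
So the signal is attenuated by 6 − 3 = 3 dB.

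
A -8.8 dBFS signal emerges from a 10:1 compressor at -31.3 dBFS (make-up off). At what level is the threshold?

-33.8 dBFS

Gain reduction = -8.8 − (-31.3) = 22.5 dB; output overshoot = GR / (R − 1) = 22.5 / 9 = 2.5 dB.
Threshold = output − output overshoot = -31.3 − 2.5 = -33.8 dBFS.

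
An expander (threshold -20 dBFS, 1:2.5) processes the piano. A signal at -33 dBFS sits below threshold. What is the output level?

Undershoot = (-20) − (-33) = 13 dB.
At 1:2.5, that expands to 32.5 dB under threshold.
Output = -20 − 32.5 = -52.5 dBFS.

-52.5 dBFS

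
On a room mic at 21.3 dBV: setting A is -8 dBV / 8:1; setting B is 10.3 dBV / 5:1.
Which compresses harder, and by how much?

A: GR = 29.3 − 29.3/8 = 25.6375 dB.
B: GR = 11 − 11/5 = 8.8 dB.
Difference: 16.8375 dB in favour of A.

A, by 16.8375 dB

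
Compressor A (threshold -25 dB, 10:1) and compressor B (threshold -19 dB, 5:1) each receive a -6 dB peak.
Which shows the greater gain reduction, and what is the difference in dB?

A, by 6.7 dB

A: GR = 19 − 19/10 = 17.1 dB.
B: GR = 13 − 13/5 = 10.4 dB.
Difference: 6.7 dB in favour of A.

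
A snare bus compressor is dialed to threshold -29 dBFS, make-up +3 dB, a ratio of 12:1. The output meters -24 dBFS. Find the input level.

-5 dBFS

Before make-up, the level was -24 − 3 = -27 dBFS.
That's 2 dB above the -29 dBFS threshold.
Undo the ratio: input overshoot = 2 × 12 = 24 dB, giving input = -5 dBFS.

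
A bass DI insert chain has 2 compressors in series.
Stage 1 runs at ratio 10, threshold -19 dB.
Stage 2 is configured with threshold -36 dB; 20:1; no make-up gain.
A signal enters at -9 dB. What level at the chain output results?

-35.1 dB

Stage 1: overshoot 10 dB → 10/10 = 1 dB → -18 dB.
Stage 2: -18 dB is 18 dB over -36 dB; at 20:1 that becomes 0.9 dB over, giving -35.1 dB.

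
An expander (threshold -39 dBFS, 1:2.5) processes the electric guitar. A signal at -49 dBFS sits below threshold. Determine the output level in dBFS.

-64 dBFS

Below threshold, a 1:2.5 expander applies gain = (2.5−1)×(T − x) of attenuation.
(2.5−1) × 10 = 15 dB, so output = -49 − 15 = -64 dBFS.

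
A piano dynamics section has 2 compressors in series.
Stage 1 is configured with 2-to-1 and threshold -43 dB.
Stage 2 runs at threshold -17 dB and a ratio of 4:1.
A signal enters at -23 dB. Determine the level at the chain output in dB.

Stage 1: 20 dB above -43 dB, reduced 2:1 to 10 dB above → -33 dB.
Stage 2: -33 dB is at or below the -17 dB threshold — no compression; output -33 dB.

-33 dB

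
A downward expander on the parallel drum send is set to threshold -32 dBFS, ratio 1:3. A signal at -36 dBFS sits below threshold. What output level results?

Below threshold, a 1:3 expander applies gain = (3−1)×(T − x) of attenuation.
(3−1) × 4 = 8 dB, so output = -36 − 8 = -44 dBFS.

-44 dBFS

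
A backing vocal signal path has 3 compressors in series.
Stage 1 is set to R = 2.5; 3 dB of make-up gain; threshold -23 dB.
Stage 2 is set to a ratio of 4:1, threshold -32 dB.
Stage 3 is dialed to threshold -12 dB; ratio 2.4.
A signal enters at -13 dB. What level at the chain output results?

-28 dB

Stage 1: -13 dB is 10 dB over -23 dB; at 2.5:1 that becomes 4 dB over, giving -19 dB; +3 dB make-up → -16 dB.
Stage 2: 16 dB above -32 dB, reduced 4:1 to 4 dB above → -28 dB.
Stage 3: below threshold (-28 ≤ -12); passes unchanged; output -28 dB.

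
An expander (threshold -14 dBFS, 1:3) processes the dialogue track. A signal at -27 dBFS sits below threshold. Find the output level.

-53 dBFS

Undershoot = (-14) − (-27) = 13 dB.
At 1:3, that expands to 39 dB under threshold.
Output = -14 − 39 = -53 dBFS.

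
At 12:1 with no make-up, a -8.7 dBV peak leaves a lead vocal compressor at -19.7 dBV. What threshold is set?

-20.7 dBV

Let T be the threshold. Output overshoot = (input overshoot)/R, so -19.7 − T = (-8.7 − T)/12.
12·(-19.7 − T) = -8.7 − T → 11·T = -236.4 − (-8.7) = -227.7.
T = -227.7/11 = -20.7 dBV.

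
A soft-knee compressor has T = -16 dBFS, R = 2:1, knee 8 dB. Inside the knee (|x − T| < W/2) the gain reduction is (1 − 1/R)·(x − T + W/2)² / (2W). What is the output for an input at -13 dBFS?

x − T + W/2 = -13 − (-16) + 4 = 7.
GR = (1 − 1/2) × 7² / 16 = 0.5 × 49 / 16 = 1.53125 dB.
Output = -13 − 1.53125 = -14.53125 dBFS.

-14.53125 dBFS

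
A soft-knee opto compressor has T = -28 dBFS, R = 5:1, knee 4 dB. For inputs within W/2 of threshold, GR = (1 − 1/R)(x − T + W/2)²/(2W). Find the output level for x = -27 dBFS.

-27.9 dBFS

x − T + W/2 = -27 − (-28) + 2 = 3.
GR = (1 − 1/5) × 3² / 8 = 0.8 × 9 / 8 = 0.9 dB.
Output = -27 − 0.9 = -27.9 dBFS.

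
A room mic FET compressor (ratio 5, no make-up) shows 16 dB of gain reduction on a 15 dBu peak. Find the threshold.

-5 dBu

Input is 20 dB above T (since output overshoot × R = input overshoot: (-1 − T)·5 = 15 − T gives T = -5 dBu).
Check: -5 + (15 − (-5))/5 = -5 + 4 = -1 dBu. ✓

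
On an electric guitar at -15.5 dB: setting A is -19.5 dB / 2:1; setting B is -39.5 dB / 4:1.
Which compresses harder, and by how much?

B, by 16 dB

A: overshoot 4 dB → output overshoot 2 dB → GR 2 dB.
B: overshoot 24 dB → output overshoot 6 dB → GR 18 dB.
Difference: 16 dB in favour of B.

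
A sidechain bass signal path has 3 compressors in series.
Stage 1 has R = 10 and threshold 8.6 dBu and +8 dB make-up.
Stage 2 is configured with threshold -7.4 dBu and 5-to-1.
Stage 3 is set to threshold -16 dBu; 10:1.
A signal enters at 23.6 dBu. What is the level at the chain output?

-14.63 dBu

Stage 1: 23.6 dBu is 15 dB over 8.6 dBu; at 10:1 that becomes 1.5 dB over, giving 10.1 dBu; +8 dB make-up → 18.1 dBu.
Stage 2: 18.1 dBu is 25.5 dB over -7.4 dBu; at 5:1 that becomes 5.1 dB over, giving -2.3 dBu.
Stage 3: 13.7 dB above -16 dBu, reduced 10:1 to 1.37 dB above → -14.63 dBu.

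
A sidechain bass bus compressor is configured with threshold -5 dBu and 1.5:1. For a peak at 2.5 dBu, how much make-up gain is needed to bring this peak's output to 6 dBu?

Without make-up, output = threshold + overshoot/1.5 = -5 + 5 = 0 dBu.
Gap to target: 6 dB.

6 dB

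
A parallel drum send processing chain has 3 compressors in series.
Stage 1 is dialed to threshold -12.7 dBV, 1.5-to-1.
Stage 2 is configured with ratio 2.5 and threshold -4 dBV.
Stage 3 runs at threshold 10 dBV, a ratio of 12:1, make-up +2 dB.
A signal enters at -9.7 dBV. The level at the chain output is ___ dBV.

Stage 1: -9.7 dBV is 3 dB over -12.7 dBV; at 1.5:1 that becomes 2 dB over, giving -10.7 dBV.
Stage 2: -10.7 dBV ≤ -4 dBV, so stage 2 doesn't engage; output -10.7 dBV.
Stage 3: -10.7 dBV is at or below the 10 dBV threshold — no compression; make-up brings it to -8.7 dBV.

-8.7 dBV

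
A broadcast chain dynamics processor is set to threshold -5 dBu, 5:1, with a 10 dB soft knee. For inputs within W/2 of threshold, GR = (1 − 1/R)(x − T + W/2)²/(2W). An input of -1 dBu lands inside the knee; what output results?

-4.24 dBu

x − T + W/2 = -1 − (-5) + 5 = 9.
GR = (1 − 1/5) × 9² / 20 = 0.8 × 81 / 20 = 3.24 dB.
Output = -1 − 3.24 = -4.24 dBu.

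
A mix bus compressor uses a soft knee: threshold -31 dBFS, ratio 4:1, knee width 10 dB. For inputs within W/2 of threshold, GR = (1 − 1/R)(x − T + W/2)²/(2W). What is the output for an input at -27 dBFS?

x − T + W/2 = -27 − (-31) + 5 = 9.
GR = (1 − 1/4) × 9² / 20 = 0.75 × 81 / 20 = 3.0375 dB.
Output = -27 − 3.0375 = -30.0375 dBFS.

-30.0375 dBFS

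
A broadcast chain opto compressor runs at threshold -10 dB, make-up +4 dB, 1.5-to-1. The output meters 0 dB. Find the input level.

Remove make-up: 0 − 4 = -4 dB.
That's 6 dB above the -10 dB threshold.
Before 1.5:1 compression the overshoot was 6 × 1.5 = 9 dB, so input = -10 + 9 = -1 dB.

-1 dB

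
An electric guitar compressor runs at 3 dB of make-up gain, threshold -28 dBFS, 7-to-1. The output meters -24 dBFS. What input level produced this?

Remove make-up: -24 − 3 = -27 dBFS.
The compressed level sits -27 − (-28) = 1 dB over threshold.
Before 7:1 compression the overshoot was 1 × 7 = 7 dB, so input = -28 + 7 = -21 dBFS.

-21 dBFS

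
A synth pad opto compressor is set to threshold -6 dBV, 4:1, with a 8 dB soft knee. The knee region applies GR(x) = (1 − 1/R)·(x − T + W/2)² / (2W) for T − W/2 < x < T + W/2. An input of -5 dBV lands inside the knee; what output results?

x − T + W/2 = -5 − (-6) + 4 = 5.
GR = (1 − 1/4) × 5² / 16 = 0.75 × 25 / 16 = 1.171875 dB.
Output = -5 − 1.171875 = -6.171875 dBV.

-6.171875 dBV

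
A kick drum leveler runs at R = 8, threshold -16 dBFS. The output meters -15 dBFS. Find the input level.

That's 1 dB above the -16 dBFS threshold.
Undo the ratio: input overshoot = 1 × 8 = 8 dB, giving input = -8 dBFS.

-8 dBFS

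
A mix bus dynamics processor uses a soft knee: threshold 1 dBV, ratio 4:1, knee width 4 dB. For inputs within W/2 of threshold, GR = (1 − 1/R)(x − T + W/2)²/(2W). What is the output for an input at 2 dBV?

x − T + W/2 = 2 − 1 + 2 = 3.
GR = (1 − 1/4) × 3² / 8 = 0.75 × 9 / 8 = 0.84375 dB.
Output = 2 − 0.84375 = 1.15625 dBV.

1.15625 dBV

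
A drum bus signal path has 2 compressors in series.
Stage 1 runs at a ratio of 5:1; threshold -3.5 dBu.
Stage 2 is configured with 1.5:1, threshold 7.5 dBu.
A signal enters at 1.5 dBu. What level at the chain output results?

-2.5 dBu

Stage 1: overshoot 5 dB → 5/5 = 1 dB → -2.5 dBu.
Stage 2: -2.5 dBu is at or below the 7.5 dBu threshold — no compression; output -2.5 dBu.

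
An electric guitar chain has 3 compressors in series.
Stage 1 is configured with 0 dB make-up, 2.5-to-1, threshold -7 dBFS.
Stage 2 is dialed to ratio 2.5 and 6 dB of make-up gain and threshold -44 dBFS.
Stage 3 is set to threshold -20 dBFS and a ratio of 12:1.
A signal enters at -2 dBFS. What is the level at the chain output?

Stage 1: overshoot 5 dB → 5/2.5 = 2 dB → -5 dBFS.
Stage 2: 39 dB above -44 dBFS, reduced 2.5:1 to 15.6 dB above → -28.4 dBFS; +6 dB make-up → -22.4 dBFS.
Stage 3: below threshold (-22.4 ≤ -20); passes unchanged; output -22.4 dBFS.

-22.4 dBFS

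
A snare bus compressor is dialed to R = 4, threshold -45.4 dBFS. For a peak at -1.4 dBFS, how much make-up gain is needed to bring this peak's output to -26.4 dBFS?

The peak compresses to -45.4 + 44/4 = -34.4 dBFS.
To reach -26.4 dBFS requires -26.4 − (-34.4) = 8 dB of make-up.

8 dB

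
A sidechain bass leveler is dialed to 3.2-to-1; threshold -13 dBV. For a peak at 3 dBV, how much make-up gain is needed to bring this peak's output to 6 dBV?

Without make-up, output = threshold + overshoot/3.2 = -13 + 5 = -8 dBV.
Gap to target: 14 dB.

14 dB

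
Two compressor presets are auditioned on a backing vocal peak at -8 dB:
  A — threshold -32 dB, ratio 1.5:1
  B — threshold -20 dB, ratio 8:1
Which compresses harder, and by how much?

B, by 2.5 dB

A: 24 dB over, compressed to 16 dB over, so 8 dB of GR.
B: 12 dB over, compressed to 1.5 dB over, so 10.5 dB of GR.
B applies 2.5 dB more gain reduction.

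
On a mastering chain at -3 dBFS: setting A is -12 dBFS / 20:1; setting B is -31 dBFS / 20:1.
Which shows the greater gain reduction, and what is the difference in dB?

A: GR = 9 − 9/20 = 8.55 dB.
B: GR = 28 − 28/20 = 26.6 dB.
Difference: 18.05 dB in favour of B.

B, by 18.05 dB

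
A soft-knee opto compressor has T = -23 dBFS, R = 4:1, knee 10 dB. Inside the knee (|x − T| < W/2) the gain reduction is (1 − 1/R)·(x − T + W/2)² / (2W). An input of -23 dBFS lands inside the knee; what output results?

x − T + W/2 = -23 − (-23) + 5 = 5.
GR = (1 − 1/4) × 5² / 20 = 0.75 × 25 / 20 = 0.9375 dB.
Output = -23 − 0.9375 = -23.9375 dBFS.

-23.9375 dBFS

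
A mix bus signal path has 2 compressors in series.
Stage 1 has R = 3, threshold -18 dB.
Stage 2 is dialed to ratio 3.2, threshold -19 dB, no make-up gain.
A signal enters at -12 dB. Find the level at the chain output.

-18.0625 dB

Stage 1: 6 dB above -18 dB, reduced 3:1 to 2 dB above → -16 dB.
Stage 2: 3 dB above -19 dB, reduced 3.2:1 to 0.9375 dB above → -18.0625 dB.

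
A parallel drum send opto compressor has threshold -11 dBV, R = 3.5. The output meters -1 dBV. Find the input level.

24 dBV

The compressed level sits -1 − (-11) = 10 dB over threshold.
Undo the ratio: input overshoot = 10 × 3.5 = 35 dB, giving input = 24 dBV.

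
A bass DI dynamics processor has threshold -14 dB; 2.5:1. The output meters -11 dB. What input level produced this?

-6.5 dB

The compressed level sits -11 − (-14) = 3 dB over threshold.
Undo the ratio: input overshoot = 3 × 2.5 = 7.5 dB, giving input = -6.5 dB.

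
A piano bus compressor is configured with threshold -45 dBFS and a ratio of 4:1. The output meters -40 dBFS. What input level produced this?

-25 dBFS

Post-compression overshoot = -40 − (-45) = 5 dB.
Undo the ratio: input overshoot = 5 × 4 = 20 dB, giving input = -25 dBFS.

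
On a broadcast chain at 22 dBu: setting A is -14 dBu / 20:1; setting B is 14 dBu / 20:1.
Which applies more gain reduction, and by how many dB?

A: 36 dB over, compressed to 1.8 dB over, so 34.2 dB of GR.
B: 8 dB over, compressed to 0.4 dB over, so 7.6 dB of GR.
Difference: 26.6 dB in favour of A.

A, by 26.6 dB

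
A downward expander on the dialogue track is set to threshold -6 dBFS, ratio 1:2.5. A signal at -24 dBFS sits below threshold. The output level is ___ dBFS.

-51 dBFS

Undershoot = (-6) − (-24) = 18 dB.
At 1:2.5, that expands to 45 dB under threshold.
Output = -6 − 45 = -51 dBFS.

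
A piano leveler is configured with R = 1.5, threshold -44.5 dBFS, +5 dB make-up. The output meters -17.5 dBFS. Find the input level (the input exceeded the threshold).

-11.5 dBFS

Stripping the +5 dB make-up gives -22.5 dBFS at the gain stage.
The compressed level sits -22.5 − (-44.5) = 22 dB over threshold.
Undo the ratio: input overshoot = 22 × 1.5 = 33 dB, giving input = -11.5 dBFS.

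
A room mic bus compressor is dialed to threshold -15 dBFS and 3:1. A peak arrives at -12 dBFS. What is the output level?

-14 dBFS

-12 dBFS sits 3 dB over threshold.
At 3:1 the overshoot is divided by 3, leaving 1 dB above threshold.
So the level is -15 + 1 = -14 dBFS.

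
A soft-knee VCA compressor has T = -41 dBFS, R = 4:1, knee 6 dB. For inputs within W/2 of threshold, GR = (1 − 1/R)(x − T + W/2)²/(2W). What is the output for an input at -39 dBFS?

-40.5625 dBFS

x − T + W/2 = -39 − (-41) + 3 = 5.
GR = (1 − 1/4) × 5² / 12 = 0.75 × 25 / 12 = 1.5625 dB.
Output = -39 − 1.5625 = -40.5625 dBFS.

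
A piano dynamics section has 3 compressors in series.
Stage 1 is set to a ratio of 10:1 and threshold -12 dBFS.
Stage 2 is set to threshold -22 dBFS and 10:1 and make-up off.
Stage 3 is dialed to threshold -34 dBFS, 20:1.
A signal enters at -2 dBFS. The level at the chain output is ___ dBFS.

Stage 1: overshoot 10 dB → 10/10 = 1 dB → -11 dBFS.
Stage 2: overshoot 11 dB → 11/10 = 1.1 dB → -20.9 dBFS.
Stage 3: -20.9 dBFS is 13.1 dB over -34 dBFS; at 20:1 that becomes 0.655 dB over, giving -33.345 dBFS.

-33.345 dBFS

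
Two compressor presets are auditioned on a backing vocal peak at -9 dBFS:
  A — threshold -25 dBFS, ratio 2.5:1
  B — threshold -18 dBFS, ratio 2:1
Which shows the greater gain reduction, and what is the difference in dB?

A: GR = 16 − 16/2.5 = 9.6 dB.
B: GR = 9 − 9/2 = 4.5 dB.
Difference: 5.1 dB in favour of A.

A, by 5.1 dB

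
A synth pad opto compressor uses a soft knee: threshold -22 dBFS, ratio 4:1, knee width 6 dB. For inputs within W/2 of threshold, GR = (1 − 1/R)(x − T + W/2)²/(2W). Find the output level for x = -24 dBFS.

-24.0625 dBFS

x − T + W/2 = -24 − (-22) + 3 = 1.
GR = (1 − 1/4) × 1² / 12 = 0.75 × 1 / 12 = 0.0625 dB.
Output = -24 − 0.0625 = -24.0625 dBFS.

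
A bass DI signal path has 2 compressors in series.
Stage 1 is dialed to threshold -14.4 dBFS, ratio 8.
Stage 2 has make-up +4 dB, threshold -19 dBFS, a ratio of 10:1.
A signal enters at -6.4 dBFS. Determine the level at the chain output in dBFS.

-14.44 dBFS

Stage 1: 8 dB above -14.4 dBFS, reduced 8:1 to 1 dB above → -13.4 dBFS.
Stage 2: 5.6 dB above -19 dBFS, reduced 10:1 to 0.56 dB above → -18.44 dBFS; +4 dB make-up → -14.44 dBFS.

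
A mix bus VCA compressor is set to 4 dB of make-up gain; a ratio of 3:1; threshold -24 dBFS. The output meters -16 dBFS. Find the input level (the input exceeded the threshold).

Stripping the +4 dB make-up gives -20 dBFS at the gain stage.
Post-compression overshoot = -20 − (-24) = 4 dB.
Input overshoot = R × output overshoot = 12 dB → input = -24 + 12 = -12 dBFS.

-12 dBFS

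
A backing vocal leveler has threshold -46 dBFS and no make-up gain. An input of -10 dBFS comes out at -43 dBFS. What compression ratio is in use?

12:1

Input overshoot = -10 − (-46) = 36 dB; output overshoot = -43 − (-46) = 3 dB.
Ratio = 36 / 3 = 12.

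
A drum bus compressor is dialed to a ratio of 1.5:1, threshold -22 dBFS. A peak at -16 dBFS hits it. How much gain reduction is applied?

2 dB

The signal is 6 dB above threshold.
At 1.5:1, output sits 6/1.5 = 4 dB above threshold.
Gain reduction = 6 − 4 = 2 dB.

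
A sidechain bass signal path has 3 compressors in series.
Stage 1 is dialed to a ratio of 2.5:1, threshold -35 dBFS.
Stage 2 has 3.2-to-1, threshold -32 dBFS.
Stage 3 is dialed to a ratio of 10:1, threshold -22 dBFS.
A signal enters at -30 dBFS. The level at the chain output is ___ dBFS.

Stage 1: 5 dB above -35 dBFS, reduced 2.5:1 to 2 dB above → -33 dBFS.
Stage 2: below threshold (-33 ≤ -32); passes unchanged; output -33 dBFS.
Stage 3: -33 dBFS is at or below the -22 dBFS threshold — no compression; output -33 dBFS.

-33 dBFS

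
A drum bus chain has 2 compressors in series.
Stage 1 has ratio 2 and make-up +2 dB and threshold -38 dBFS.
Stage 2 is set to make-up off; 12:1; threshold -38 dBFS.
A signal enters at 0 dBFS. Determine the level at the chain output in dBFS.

-36.25 dBFS

Stage 1: 38 dB above -38 dBFS, reduced 2:1 to 19 dB above → -19 dBFS; +2 dB make-up → -17 dBFS.
Stage 2: 21 dB above -38 dBFS, reduced 12:1 to 1.75 dB above → -36.25 dBFS.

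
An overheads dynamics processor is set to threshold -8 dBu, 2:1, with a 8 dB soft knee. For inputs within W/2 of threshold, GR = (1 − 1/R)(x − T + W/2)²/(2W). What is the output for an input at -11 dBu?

x − T + W/2 = -11 − (-8) + 4 = 1.
GR = (1 − 1/2) × 1² / 16 = 0.5 × 1 / 16 = 0.03125 dB.
Output = -11 − 0.03125 = -11.03125 dBu.

-11.03125 dBu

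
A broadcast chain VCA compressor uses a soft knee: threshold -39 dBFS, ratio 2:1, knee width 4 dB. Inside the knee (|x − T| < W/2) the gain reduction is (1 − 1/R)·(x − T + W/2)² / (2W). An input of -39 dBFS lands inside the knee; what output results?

-39.25 dBFS

x − T + W/2 = -39 − (-39) + 2 = 2.
GR = (1 − 1/2) × 2² / 8 = 0.5 × 4 / 8 = 0.25 dB.
Output = -39 − 0.25 = -39.25 dBFS.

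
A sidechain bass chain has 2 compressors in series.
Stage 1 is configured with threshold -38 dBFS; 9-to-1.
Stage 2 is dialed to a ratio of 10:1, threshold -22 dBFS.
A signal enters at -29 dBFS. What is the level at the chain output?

-37 dBFS

Stage 1: -29 dBFS is 9 dB over -38 dBFS; at 9:1 that becomes 1 dB over, giving -37 dBFS.
Stage 2: -37 dBFS is at or below the -22 dBFS threshold — no compression; output -37 dBFS.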